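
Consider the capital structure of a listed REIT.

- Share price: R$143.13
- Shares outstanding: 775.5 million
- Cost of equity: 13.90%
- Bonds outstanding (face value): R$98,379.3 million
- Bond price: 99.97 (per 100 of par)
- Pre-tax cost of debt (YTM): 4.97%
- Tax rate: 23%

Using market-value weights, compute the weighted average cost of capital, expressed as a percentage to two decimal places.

Market value of equity E = 143.13 × 775.5m = 110997.315m. Market value of debt D = 98379.3m × 99.97/100 = 98349.78621m.
Total capital V = 110997.315 + 98349.78621 = 209347.10121.
Equity: weight = 110997.315/209347.10121 = 0.5302; cost = 13.9%.
Bonds outstanding: weight = 98349.78621/209347.10121 = 0.4698; after-tax cost = 4.97% × (1 − 23%) = 3.8269%.
WACC = 0.5302 × 13.9000% + 0.4698 × 3.8269% = 9.1677%.

9.17%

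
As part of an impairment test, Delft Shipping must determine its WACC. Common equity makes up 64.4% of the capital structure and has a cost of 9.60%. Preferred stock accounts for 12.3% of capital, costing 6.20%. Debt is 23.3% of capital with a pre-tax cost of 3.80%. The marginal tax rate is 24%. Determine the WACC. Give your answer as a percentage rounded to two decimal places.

7.62%

After-tax cost of debt = 3.8% × (1 − 24%) = 2.8880%.
WACC = 0.644 × 9.6000% + 0.123 × 6.2000% + 0.233 × 2.8880% = 7.6179%.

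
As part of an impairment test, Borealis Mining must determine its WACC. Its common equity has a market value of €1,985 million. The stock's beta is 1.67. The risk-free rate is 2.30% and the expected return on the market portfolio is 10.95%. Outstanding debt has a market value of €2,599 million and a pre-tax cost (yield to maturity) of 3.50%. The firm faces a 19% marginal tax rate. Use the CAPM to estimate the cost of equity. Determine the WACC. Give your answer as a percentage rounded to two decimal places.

Market risk premium = 10.95% − 2.3% = 8.65%.
Cost of equity via CAPM: Re = 2.3% + 1.67 × 8.65% = 16.7455%.
Total capital V = 1985 + 2599 = 4584.
Equity: weight = 1985/4584 = 0.4330; cost = 16.7455%.
Debt: weight = 2599/4584 = 0.5670; after-tax cost = 3.5% × (1 − 19%) = 2.8350%.
WACC = 0.4330 × 16.7455% + 0.5670 × 2.8350% = 8.8586%.

8.86%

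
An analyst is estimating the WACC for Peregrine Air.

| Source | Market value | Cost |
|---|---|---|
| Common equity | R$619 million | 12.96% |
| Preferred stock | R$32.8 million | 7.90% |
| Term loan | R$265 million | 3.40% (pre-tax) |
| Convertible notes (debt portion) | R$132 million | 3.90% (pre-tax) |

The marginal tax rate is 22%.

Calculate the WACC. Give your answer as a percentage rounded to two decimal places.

8.95%

Total capital V = 619 + 32.8 + 265 + 132 = 1048.8.
Equity: weight = 619/1048.8 = 0.5902; cost = 12.96%.
Preferred: weight = 32.8/1048.8 = 0.0313; cost = 7.9%.
Term loan: weight = 265/1048.8 = 0.2527; after-tax cost = 3.4% × (1 − 22%) = 2.6520%.
Convertible notes (debt portion): weight = 132/1048.8 = 0.1259; after-tax cost = 3.9% × (1 − 22%) = 3.0420%.
WACC = 0.5902 × 12.9600% + 0.0313 × 7.9000% + 0.2527 × 2.6520% + 0.1259 × 3.0420% = 8.9490%.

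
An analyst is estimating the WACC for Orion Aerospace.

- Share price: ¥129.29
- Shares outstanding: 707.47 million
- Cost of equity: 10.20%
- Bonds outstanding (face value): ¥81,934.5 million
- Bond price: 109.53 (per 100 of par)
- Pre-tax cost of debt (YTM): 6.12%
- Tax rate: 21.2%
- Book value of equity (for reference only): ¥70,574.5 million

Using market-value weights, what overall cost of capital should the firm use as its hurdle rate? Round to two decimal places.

Market value of equity E = 129.29 × 707.47m = 91468.7963m. Market value of debt D = 81934.5m × 109.53/100 = 89742.85785m.
Total capital V = 91468.7963 + 89742.85785 = 181211.65415.
Equity: weight = 91468.7963/181211.65415 = 0.5048; cost = 10.2%.
Bonds outstanding: weight = 89742.85785/181211.65415 = 0.4952; after-tax cost = 6.12% × (1 − 21.2%) = 4.8226%.
WACC = 0.5048 × 10.2000% + 0.4952 × 4.8226% = 7.5369%.

7.54%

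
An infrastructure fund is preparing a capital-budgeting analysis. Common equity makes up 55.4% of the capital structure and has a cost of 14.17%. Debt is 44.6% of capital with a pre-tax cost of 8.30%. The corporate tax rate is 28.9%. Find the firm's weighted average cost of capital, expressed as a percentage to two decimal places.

After-tax cost of debt = 8.3% × (1 − 28.9%) = 5.9013%.
WACC = 0.554 × 14.1700% + 0.446 × 5.9013% = 10.4822%.

10.48%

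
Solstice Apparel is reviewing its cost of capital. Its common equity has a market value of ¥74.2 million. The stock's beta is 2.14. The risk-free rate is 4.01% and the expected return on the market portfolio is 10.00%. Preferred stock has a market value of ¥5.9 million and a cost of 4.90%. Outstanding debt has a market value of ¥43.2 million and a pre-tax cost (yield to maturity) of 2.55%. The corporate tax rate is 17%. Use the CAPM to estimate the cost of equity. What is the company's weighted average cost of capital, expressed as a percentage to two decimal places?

Market risk premium = 10.0% − 4.01% = 5.99%.
Cost of equity via CAPM: Re = 4.01% + 2.14 × 5.99% = 16.8286%.
Total capital V = 74.2 + 5.9 + 43.2 = 123.3.
Equity: weight = 74.2/123.3 = 0.6018; cost = 16.8286%.
Preferred: weight = 5.9/123.3 = 0.0479; cost = 4.9%.
Debt: weight = 43.2/123.3 = 0.3504; after-tax cost = 2.55% × (1 − 17%) = 2.1165%.
WACC = 0.6018 × 16.8286% + 0.0479 × 4.9000% + 0.3504 × 2.1165% = 11.1032%.

11.10%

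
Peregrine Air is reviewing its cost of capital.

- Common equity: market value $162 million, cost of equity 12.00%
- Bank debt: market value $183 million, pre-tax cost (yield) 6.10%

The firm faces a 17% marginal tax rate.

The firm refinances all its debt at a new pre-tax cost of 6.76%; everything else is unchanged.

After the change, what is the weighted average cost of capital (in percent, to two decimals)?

After the change:
Total capital V = 162 + 183 = 345.
Equity: weight = 162/345 = 0.4696; cost = 12%.
Bank debt: weight = 183/345 = 0.5304; after-tax cost = 6.76% × (1 − 17%) = 5.6108%.
WACC = 0.4696 × 12.0000% + 0.5304 × 5.6108% = 8.6109%.

8.61%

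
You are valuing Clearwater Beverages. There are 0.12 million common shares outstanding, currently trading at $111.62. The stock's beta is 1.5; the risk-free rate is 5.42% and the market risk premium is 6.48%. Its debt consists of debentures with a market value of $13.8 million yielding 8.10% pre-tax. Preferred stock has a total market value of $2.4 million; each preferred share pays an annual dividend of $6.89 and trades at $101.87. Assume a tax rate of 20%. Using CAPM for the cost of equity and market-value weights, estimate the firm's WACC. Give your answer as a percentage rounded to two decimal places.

Cost of equity via CAPM: Re = 5.42% + 1.5 × 6.48% = 15.1400%.
Cost of preferred: Rp = 6.89 / 101.87 = 6.7635%.
Market value of equity E = 111.62 × 0.12m = 13.3944m.
Total capital V = 13.3944 + 2.4 + 13.8 = 29.5944.
Equity: weight = 13.3944/29.5944 = 0.4526; cost = 15.14%.
Preferred: weight = 2.4/29.5944 = 0.0811; cost = 6.7635%.
Debentures: weight = 13.8/29.5944 = 0.4663; after-tax cost = 8.1% × (1 − 20%) = 6.4800%.
WACC = 0.4526 × 15.1400% + 0.0811 × 6.7635% + 0.4663 × 6.4800% = 10.4225%.

10.42%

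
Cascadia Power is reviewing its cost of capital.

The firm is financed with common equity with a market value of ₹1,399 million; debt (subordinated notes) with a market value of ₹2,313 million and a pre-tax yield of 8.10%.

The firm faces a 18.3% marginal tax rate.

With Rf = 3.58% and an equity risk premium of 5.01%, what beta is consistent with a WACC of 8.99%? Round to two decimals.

Total capital V = 1399 + 2313 = 3712.
Equity weight = 1399/3712 = 0.3769.
Subordinated notes weight = 2313/3712 = 0.6231.
Debt contribution = 0.6231 × 8.1% × (1 − 18.3%) = 4.1236%.
Required equity contribution = 8.99% − 4.1236% = 4.8664%  ⇒  Re = 12.9122%.
CAPM: 12.9122% = 3.58% + β × 5.01%  ⇒  β = 1.8627.

1.86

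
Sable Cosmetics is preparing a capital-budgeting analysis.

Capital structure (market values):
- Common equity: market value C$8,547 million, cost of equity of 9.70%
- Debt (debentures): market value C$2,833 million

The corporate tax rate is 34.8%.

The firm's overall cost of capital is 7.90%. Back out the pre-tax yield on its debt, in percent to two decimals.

3.79%

Total capital V = 8547 + 2833 = 11380.
Equity weight = 8547/11380 = 0.7511.
Debentures weight = 2833/11380 = 0.2489.
Equity contribution = 0.7511 × 9.7% = 7.2852%.
Remaining for debt = 7.9% − 7.2852% = 0.6148%.
Rd × (1 − 34.8%) × 0.2489 = 0.6148%  ⇒  Rd = 3.7876%.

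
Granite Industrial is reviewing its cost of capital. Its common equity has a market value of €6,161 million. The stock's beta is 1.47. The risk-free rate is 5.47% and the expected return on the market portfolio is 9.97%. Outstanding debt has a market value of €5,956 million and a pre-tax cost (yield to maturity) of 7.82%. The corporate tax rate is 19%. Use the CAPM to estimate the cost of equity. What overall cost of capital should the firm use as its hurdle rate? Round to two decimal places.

9.26%

Market risk premium = 9.97% − 5.47% = 4.5%.
Cost of equity via CAPM: Re = 5.47% + 1.47 × 4.5% = 12.0850%.
Total capital V = 6161 + 5956 = 12117.
Equity: weight = 6161/12117 = 0.5085; cost = 12.085%.
Debt: weight = 5956/12117 = 0.4915; after-tax cost = 7.82% × (1 − 19%) = 6.3342%.
WACC = 0.5085 × 12.0850% + 0.4915 × 6.3342% = 9.2582%.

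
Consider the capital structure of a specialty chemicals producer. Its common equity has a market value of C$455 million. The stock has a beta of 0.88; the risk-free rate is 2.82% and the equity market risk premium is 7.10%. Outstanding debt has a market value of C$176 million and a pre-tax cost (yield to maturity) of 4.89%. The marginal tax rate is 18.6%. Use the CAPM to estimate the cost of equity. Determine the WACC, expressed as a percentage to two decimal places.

7.65%

Cost of equity via CAPM: Re = 2.82% + 0.88 × 7.1% = 9.0680%.
Total capital V = 455 + 176 = 631.
Equity: weight = 455/631 = 0.7211; cost = 9.068%.
Debt: weight = 176/631 = 0.2789; after-tax cost = 4.89% × (1 − 18.6%) = 3.9805%.
WACC = 0.7211 × 9.0680% + 0.2789 × 3.9805% = 7.6490%.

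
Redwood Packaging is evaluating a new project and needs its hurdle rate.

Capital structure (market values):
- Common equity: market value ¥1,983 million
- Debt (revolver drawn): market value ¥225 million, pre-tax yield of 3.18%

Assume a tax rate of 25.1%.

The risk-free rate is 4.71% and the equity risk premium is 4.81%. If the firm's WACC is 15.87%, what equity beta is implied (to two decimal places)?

Total capital V = 1983 + 225 = 2208.
Equity weight = 1983/2208 = 0.8981.
Revolver drawn weight = 225/2208 = 0.1019.
Debt contribution = 0.1019 × 3.18% × (1 − 25.1%) = 0.2427%.
Required equity contribution = 15.87% − 0.2427% = 15.6273%  ⇒  Re = 17.4004%.
CAPM: 17.4004% = 4.71% + β × 4.81%  ⇒  β = 2.6383.

2.64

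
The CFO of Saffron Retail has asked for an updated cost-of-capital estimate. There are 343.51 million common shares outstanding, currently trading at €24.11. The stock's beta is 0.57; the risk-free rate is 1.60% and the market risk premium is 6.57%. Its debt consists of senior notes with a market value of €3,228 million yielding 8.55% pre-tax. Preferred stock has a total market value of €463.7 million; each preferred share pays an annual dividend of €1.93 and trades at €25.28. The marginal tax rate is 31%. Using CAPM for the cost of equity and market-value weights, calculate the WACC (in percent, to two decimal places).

Cost of equity via CAPM: Re = 1.6% + 0.57 × 6.57% = 5.3449%.
Cost of preferred: Rp = 1.93 / 25.28 = 7.6345%.
Market value of equity E = 24.11 × 343.51m = 8282.0261m.
Total capital V = 8282.0261 + 463.7 + 3228 = 11973.7261.
Equity: weight = 8282.0261/11973.7261 = 0.6917; cost = 5.3449%.
Preferred: weight = 463.7/11973.7261 = 0.0387; cost = 7.6345%.
Senior notes: weight = 3228/11973.7261 = 0.2696; after-tax cost = 8.55% × (1 − 31%) = 5.8995%.
WACC = 0.6917 × 5.3449% + 0.0387 × 7.6345% + 0.2696 × 5.8995% = 5.5831%.

5.58%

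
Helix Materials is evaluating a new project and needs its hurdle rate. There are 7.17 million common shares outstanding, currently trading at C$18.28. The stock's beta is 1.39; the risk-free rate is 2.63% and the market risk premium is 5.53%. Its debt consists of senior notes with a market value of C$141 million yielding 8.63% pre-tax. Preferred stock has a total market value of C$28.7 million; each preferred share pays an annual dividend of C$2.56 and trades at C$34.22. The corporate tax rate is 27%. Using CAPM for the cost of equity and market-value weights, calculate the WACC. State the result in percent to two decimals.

Cost of equity via CAPM: Re = 2.63% + 1.39 × 5.53% = 10.3167%.
Cost of preferred: Rp = 2.56 / 34.22 = 7.4810%.
Market value of equity E = 18.28 × 7.17m = 131.0676m.
Total capital V = 131.0676 + 28.7 + 141 = 300.7676.
Equity: weight = 131.0676/300.7676 = 0.4358; cost = 10.3167%.
Preferred: weight = 28.7/300.7676 = 0.0954; cost = 7.481%.
Senior notes: weight = 141/300.7676 = 0.4688; after-tax cost = 8.63% × (1 − 27%) = 6.2999%.
WACC = 0.4358 × 10.3167% + 0.0954 × 7.4810% + 0.4688 × 6.2999% = 8.1630%.

8.16%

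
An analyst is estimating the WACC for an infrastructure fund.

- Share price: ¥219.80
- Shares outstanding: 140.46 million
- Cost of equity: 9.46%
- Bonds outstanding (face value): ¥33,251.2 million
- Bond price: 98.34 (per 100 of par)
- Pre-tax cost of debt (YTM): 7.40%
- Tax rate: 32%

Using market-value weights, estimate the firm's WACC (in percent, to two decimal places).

7.18%

Market value of equity E = 219.8 × 140.46m = 30873.108m. Market value of debt D = 33251.2m × 98.34/100 = 32699.23008m.
Total capital V = 30873.108 + 32699.23008 = 63572.33808.
Equity: weight = 30873.108/63572.33808 = 0.4856; cost = 9.46%.
Bonds outstanding: weight = 32699.23008/63572.33808 = 0.5144; after-tax cost = 7.4% × (1 − 32%) = 5.0320%.
WACC = 0.4856 × 9.4600% + 0.5144 × 5.0320% = 7.1824%.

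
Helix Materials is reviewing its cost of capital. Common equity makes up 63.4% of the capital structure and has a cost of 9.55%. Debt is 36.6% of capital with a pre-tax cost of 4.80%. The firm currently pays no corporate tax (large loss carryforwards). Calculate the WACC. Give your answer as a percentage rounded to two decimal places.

7.81%

After-tax cost of debt = 4.8% × (1 − 0%) = 4.8000%.
WACC = 0.634 × 9.5500% + 0.366 × 4.8000% = 7.8115%.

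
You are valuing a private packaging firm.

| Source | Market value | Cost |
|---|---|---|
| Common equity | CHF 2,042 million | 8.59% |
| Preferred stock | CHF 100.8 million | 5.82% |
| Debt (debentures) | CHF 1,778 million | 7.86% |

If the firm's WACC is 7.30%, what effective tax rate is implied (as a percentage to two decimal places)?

Total capital V = 2042 + 100.8 + 1778 = 3920.8.
Equity weight = 2042/3920.8 = 0.5208.
Preferred weight = 100.8/3920.8 = 0.0257.
Debentures weight = 1778/3920.8 = 0.4535.
Equity contribution = 0.5208 × 8.59% = 4.4738%.
Preferred contribution = 0.0257 × 5.82% = 0.1496%.
Debt contribution must be 7.3% − 4.6234% = 2.6766%.
0.4535 × 7.86% × (1 − T) = 2.6766%  ⇒  (1 − T) = 0.7509.
T = 24.9063%.

24.91%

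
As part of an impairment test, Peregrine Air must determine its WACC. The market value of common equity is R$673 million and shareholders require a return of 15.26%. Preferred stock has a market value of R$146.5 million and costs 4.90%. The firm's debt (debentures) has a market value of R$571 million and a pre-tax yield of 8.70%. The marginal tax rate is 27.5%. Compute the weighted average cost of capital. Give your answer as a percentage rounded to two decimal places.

Total capital V = 673 + 146.5 + 571 = 1390.5.
Equity: weight = 673/1390.5 = 0.4840; cost = 15.26%.
Preferred: weight = 146.5/1390.5 = 0.1054; cost = 4.9%.
Debentures: weight = 571/1390.5 = 0.4106; after-tax cost = 8.7% × (1 − 27.5%) = 6.3075%.
WACC = 0.4840 × 15.2600% + 0.1054 × 4.9000% + 0.4106 × 6.3075% = 10.4922%.

10.49%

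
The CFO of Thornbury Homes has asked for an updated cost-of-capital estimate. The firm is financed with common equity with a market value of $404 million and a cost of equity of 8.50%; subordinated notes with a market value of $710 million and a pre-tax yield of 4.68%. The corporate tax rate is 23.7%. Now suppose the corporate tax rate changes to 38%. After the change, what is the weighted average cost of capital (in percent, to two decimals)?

After the change:
Total capital V = 404 + 710 = 1114.
Equity: weight = 404/1114 = 0.3627; cost = 8.5%.
Subordinated notes: weight = 710/1114 = 0.6373; after-tax cost = 4.68% × (1 − 38%) = 2.9016%.
WACC = 0.3627 × 8.5000% + 0.6373 × 2.9016% = 4.9319%.

4.93%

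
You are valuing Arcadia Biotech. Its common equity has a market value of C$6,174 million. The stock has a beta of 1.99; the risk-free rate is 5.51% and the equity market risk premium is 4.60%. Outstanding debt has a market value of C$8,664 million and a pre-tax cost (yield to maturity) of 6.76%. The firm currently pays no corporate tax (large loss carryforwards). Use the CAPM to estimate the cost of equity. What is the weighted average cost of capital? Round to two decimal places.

10.05%

Cost of equity via CAPM: Re = 5.51% + 1.99 × 4.6% = 14.6640%.
Total capital V = 6174 + 8664 = 14838.
Equity: weight = 6174/14838 = 0.4161; cost = 14.664%.
Debt: weight = 8664/14838 = 0.5839; after-tax cost = 6.76% × (1 − 0%) = 6.7600%.
WACC = 0.4161 × 14.6640% + 0.5839 × 6.7600% = 10.0488%.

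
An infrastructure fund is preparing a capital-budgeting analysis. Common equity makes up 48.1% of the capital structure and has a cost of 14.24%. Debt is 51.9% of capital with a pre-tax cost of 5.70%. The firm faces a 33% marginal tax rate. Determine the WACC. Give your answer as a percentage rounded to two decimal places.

After-tax cost of debt = 5.7% × (1 − 33%) = 3.8190%.
WACC = 0.481 × 14.2400% + 0.519 × 3.8190% = 8.8315%.

8.83%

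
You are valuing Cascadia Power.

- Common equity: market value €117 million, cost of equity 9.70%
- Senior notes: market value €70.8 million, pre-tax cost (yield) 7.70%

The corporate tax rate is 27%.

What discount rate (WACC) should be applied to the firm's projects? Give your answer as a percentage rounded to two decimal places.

8.16%

Total capital V = 117 + 70.8 = 187.8.
Equity: weight = 117/187.8 = 0.6230; cost = 9.7%.
Senior notes: weight = 70.8/187.8 = 0.3770; after-tax cost = 7.7% × (1 − 27%) = 5.6210%.
WACC = 0.6230 × 9.7000% + 0.3770 × 5.6210% = 8.1622%.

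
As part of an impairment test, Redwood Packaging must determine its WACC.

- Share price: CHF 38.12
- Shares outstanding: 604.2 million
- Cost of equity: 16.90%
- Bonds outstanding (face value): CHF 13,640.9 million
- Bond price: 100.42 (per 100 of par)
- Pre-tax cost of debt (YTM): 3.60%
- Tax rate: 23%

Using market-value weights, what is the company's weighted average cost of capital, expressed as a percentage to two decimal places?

Market value of equity E = 38.12 × 604.2m = 23032.104m. Market value of debt D = 13640.9m × 100.42/100 = 13698.19178m.
Total capital V = 23032.104 + 13698.19178 = 36730.29578.
Equity: weight = 23032.104/36730.29578 = 0.6271; cost = 16.9%.
Bonds outstanding: weight = 13698.19178/36730.29578 = 0.3729; after-tax cost = 3.6% × (1 − 23%) = 2.7720%.
WACC = 0.6271 × 16.9000% + 0.3729 × 2.7720% = 11.6311%.

11.63%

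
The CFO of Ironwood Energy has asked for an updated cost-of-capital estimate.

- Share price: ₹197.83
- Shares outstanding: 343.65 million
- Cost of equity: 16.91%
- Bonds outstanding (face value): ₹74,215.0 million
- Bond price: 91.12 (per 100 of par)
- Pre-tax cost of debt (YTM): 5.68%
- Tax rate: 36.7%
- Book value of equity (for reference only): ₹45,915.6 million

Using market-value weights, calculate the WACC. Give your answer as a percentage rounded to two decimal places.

Market value of equity E = 197.83 × 343.65m = 67984.2795m. Market value of debt D = 74215m × 91.12/100 = 67624.708m.
Total capital V = 67984.2795 + 67624.708 = 135608.9875.
Equity: weight = 67984.2795/135608.9875 = 0.5013; cost = 16.91%.
Bonds outstanding: weight = 67624.708/135608.9875 = 0.4987; after-tax cost = 5.68% × (1 − 36.7%) = 3.5954%.
WACC = 0.5013 × 16.9100% + 0.4987 × 3.5954% = 10.2704%.

10.27%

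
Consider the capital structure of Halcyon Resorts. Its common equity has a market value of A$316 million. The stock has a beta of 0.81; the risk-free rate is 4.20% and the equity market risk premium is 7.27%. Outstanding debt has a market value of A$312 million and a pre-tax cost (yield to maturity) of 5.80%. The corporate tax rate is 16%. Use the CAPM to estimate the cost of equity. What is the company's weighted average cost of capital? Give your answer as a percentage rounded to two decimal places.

7.50%

Cost of equity via CAPM: Re = 4.2% + 0.81 × 7.27% = 10.0887%.
Total capital V = 316 + 312 = 628.
Equity: weight = 316/628 = 0.5032; cost = 10.0887%.
Debt: weight = 312/628 = 0.4968; after-tax cost = 5.8% × (1 − 16%) = 4.8720%.
WACC = 0.5032 × 10.0887% + 0.4968 × 4.8720% = 7.4970%.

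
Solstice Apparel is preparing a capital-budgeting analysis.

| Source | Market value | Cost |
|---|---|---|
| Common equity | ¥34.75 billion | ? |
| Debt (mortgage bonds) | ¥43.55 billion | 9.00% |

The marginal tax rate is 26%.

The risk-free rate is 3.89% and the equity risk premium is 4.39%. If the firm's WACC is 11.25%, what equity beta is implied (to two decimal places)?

Total capital V = 34.75 + 43.55 = 78.3.
Equity weight = 34.75/78.3 = 0.4438.
Mortgage bonds weight = 43.55/78.3 = 0.5562.
Debt contribution = 0.5562 × 9% × (1 − 26%) = 3.7043%.
Required equity contribution = 11.25% − 3.7043% = 7.5457%  ⇒  Re = 17.0024%.
CAPM: 17.0024% = 3.89% + β × 4.39%  ⇒  β = 2.9869.

2.99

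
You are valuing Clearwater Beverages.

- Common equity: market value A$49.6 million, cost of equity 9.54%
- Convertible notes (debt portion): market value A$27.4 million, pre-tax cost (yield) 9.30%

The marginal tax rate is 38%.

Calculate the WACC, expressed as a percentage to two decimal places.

8.20%

Total capital V = 49.6 + 27.4 = 77.
Equity: weight = 49.6/77 = 0.6442; cost = 9.54%.
Convertible notes (debt portion): weight = 27.4/77 = 0.3558; after-tax cost = 9.3% × (1 − 38%) = 5.7660%.
WACC = 0.6442 × 9.5400% + 0.3558 × 5.7660% = 8.1970%.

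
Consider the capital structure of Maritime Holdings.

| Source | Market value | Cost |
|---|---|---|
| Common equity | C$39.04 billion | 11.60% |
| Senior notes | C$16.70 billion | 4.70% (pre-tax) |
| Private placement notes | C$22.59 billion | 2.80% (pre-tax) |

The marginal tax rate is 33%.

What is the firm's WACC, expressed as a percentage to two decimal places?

6.99%

Total capital V = 39.04 + 16.7 + 22.59 = 78.33.
Equity: weight = 39.04/78.33 = 0.4984; cost = 11.6%.
Senior notes: weight = 16.7/78.33 = 0.2132; after-tax cost = 4.7% × (1 − 33%) = 3.1490%.
Private placement notes: weight = 22.59/78.33 = 0.2884; after-tax cost = 2.8% × (1 − 33%) = 1.8760%.
WACC = 0.4984 × 11.6000% + 0.2132 × 3.1490% + 0.2884 × 1.8760% = 6.9939%.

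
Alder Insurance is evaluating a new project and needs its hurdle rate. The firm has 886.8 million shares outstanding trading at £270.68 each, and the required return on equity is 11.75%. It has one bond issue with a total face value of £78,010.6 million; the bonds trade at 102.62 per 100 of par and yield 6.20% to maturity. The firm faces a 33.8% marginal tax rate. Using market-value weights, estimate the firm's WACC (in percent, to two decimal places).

Market value of equity E = 270.68 × 886.8m = 240039.024m. Market value of debt D = 78010.6m × 102.62/100 = 80054.47772m.
Total capital V = 240039.024 + 80054.47772 = 320093.50172.
Equity: weight = 240039.024/320093.50172 = 0.7499; cost = 11.75%.
Bonds outstanding: weight = 80054.47772/320093.50172 = 0.2501; after-tax cost = 6.2% × (1 − 33.8%) = 4.1044%.
WACC = 0.7499 × 11.7500% + 0.2501 × 4.1044% = 9.8379%.

9.84%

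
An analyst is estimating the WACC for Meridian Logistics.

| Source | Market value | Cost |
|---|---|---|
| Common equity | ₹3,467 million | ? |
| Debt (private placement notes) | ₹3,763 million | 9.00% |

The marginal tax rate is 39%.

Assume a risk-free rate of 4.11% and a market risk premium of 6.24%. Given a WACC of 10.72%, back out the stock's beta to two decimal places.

Total capital V = 3467 + 3763 = 7230.
Equity weight = 3467/7230 = 0.4795.
Private placement notes weight = 3763/7230 = 0.5205.
Debt contribution = 0.5205 × 9% × (1 − 39%) = 2.8574%.
Required equity contribution = 10.72% − 2.8574% = 7.8626%  ⇒  Re = 16.3965%.
CAPM: 16.3965% = 4.11% + β × 6.24%  ⇒  β = 1.9690.

1.97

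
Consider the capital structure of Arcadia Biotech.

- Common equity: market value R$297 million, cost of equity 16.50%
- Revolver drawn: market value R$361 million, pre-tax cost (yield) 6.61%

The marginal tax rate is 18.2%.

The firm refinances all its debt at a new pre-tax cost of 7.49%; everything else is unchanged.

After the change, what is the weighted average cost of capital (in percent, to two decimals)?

10.81%

After the change:
Total capital V = 297 + 361 = 658.
Equity: weight = 297/658 = 0.4514; cost = 16.5%.
Revolver drawn: weight = 361/658 = 0.5486; after-tax cost = 7.49% × (1 − 18.2%) = 6.1268%.
WACC = 0.4514 × 16.5000% + 0.5486 × 6.1268% = 10.8089%.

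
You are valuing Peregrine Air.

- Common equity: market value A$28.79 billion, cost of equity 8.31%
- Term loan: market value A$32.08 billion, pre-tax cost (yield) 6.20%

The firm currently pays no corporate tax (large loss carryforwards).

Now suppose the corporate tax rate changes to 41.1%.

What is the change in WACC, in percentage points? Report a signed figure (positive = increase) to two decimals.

Current WACC:
Total capital V = 28.79 + 32.08 = 60.87.
Equity: weight = 28.79/60.87 = 0.4730; cost = 8.31%.
Term loan: weight = 32.08/60.87 = 0.5270; after-tax cost = 6.2% × (1 − 0%) = 6.2000%.
WACC = 0.4730 × 8.3100% + 0.5270 × 6.2000% = 7.1980%.
After the change:
Total capital V = 28.79 + 32.08 = 60.87.
Equity: weight = 28.79/60.87 = 0.4730; cost = 8.31%.
Term loan: weight = 32.08/60.87 = 0.5270; after-tax cost = 6.2% × (1 − 41.1%) = 3.6518%.
WACC = 0.4730 × 8.3100% + 0.5270 × 3.6518% = 5.8550%.
Change in WACC = 5.8550% − 7.1980% = -1.3430 pp.

-1.34 pp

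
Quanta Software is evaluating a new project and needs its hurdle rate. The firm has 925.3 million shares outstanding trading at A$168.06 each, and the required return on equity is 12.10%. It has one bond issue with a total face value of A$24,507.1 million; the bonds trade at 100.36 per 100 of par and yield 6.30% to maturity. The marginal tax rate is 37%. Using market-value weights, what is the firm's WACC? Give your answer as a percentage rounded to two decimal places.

Market value of equity E = 168.06 × 925.3m = 155505.918m. Market value of debt D = 24507.1m × 100.36/100 = 24595.32556m.
Total capital V = 155505.918 + 24595.32556 = 180101.24356.
Equity: weight = 155505.918/180101.24356 = 0.8634; cost = 12.1%.
Bonds outstanding: weight = 24595.32556/180101.24356 = 0.1366; after-tax cost = 6.3% × (1 − 37%) = 3.9690%.
WACC = 0.8634 × 12.1000% + 0.1366 × 3.9690% = 10.9896%.

10.99%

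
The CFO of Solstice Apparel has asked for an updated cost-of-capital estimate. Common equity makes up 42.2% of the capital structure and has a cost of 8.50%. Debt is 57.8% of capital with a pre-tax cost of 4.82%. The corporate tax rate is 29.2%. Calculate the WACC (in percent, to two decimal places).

After-tax cost of debt = 4.82% × (1 − 29.2%) = 3.4126%.
WACC = 0.422 × 8.5000% + 0.578 × 3.4126% = 5.5595%.

5.56%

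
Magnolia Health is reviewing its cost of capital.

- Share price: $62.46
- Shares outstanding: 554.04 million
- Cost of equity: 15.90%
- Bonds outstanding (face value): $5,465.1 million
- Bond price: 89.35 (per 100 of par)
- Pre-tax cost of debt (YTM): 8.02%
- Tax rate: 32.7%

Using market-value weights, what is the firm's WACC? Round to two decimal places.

14.60%

Market value of equity E = 62.46 × 554.04m = 34605.3384m. Market value of debt D = 5465.1m × 89.35/100 = 4883.06685m.
Total capital V = 34605.3384 + 4883.06685 = 39488.40525.
Equity: weight = 34605.3384/39488.40525 = 0.8763; cost = 15.9%.
Bonds outstanding: weight = 4883.06685/39488.40525 = 0.1237; after-tax cost = 8.02% × (1 − 32.7%) = 5.3975%.
WACC = 0.8763 × 15.9000% + 0.1237 × 5.3975% = 14.6013%.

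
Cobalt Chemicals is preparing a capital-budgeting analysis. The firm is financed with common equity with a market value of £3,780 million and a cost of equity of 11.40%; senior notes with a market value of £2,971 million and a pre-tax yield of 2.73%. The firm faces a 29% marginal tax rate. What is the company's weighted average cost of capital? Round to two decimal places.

7.24%

Total capital V = 3780 + 2971 = 6751.
Equity: weight = 3780/6751 = 0.5599; cost = 11.4%.
Senior notes: weight = 2971/6751 = 0.4401; after-tax cost = 2.73% × (1 − 29%) = 1.9383%.
WACC = 0.5599 × 11.4000% + 0.4401 × 1.9383% = 7.2361%.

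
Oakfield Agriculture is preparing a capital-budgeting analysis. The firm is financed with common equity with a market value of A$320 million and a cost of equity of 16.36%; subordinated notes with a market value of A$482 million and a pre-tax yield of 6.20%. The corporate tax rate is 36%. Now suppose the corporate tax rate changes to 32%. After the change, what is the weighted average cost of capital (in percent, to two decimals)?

After the change:
Total capital V = 320 + 482 = 802.
Equity: weight = 320/802 = 0.3990; cost = 16.36%.
Subordinated notes: weight = 482/802 = 0.6010; after-tax cost = 6.2% × (1 − 32%) = 4.2160%.
WACC = 0.3990 × 16.3600% + 0.6010 × 4.2160% = 9.0615%.

9.06%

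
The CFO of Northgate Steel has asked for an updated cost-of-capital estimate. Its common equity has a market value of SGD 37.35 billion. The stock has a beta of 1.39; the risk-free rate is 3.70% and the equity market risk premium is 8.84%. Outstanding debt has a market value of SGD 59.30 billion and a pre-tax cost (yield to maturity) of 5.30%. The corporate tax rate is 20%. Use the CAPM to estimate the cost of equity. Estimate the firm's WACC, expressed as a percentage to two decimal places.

Cost of equity via CAPM: Re = 3.7% + 1.39 × 8.84% = 15.9876%.
Total capital V = 37.35 + 59.3 = 96.65.
Equity: weight = 37.35/96.65 = 0.3864; cost = 15.9876%.
Debt: weight = 59.3/96.65 = 0.6136; after-tax cost = 5.3% × (1 − 20%) = 4.2400%.
WACC = 0.3864 × 15.9876% + 0.6136 × 4.2400% = 8.7798%.

8.78%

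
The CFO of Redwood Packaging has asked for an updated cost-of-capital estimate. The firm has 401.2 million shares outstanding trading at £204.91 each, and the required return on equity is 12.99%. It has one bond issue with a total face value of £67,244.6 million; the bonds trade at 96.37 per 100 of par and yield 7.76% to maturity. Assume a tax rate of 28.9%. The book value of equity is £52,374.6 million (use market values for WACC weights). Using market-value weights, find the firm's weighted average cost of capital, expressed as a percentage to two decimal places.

Market value of equity E = 204.91 × 401.2m = 82209.892m. Market value of debt D = 67244.6m × 96.37/100 = 64803.62102m.
Total capital V = 82209.892 + 64803.62102 = 147013.51302.
Equity: weight = 82209.892/147013.51302 = 0.5592; cost = 12.99%.
Bonds outstanding: weight = 64803.62102/147013.51302 = 0.4408; after-tax cost = 7.76% × (1 − 28.9%) = 5.5174%.
WACC = 0.5592 × 12.9900% + 0.4408 × 5.5174% = 9.6961%.

9.70%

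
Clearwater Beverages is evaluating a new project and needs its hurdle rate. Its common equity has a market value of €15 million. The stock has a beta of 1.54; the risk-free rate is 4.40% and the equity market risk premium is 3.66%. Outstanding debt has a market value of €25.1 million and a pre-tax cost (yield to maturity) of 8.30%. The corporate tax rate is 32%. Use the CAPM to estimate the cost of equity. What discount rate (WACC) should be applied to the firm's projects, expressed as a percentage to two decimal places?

Cost of equity via CAPM: Re = 4.4% + 1.54 × 3.66% = 10.0364%.
Total capital V = 15 + 25.1 = 40.1.
Equity: weight = 15/40.1 = 0.3741; cost = 10.0364%.
Debt: weight = 25.1/40.1 = 0.6259; after-tax cost = 8.3% × (1 − 32%) = 5.6440%.
WACC = 0.3741 × 10.0364% + 0.6259 × 5.6440% = 7.2870%.

7.29%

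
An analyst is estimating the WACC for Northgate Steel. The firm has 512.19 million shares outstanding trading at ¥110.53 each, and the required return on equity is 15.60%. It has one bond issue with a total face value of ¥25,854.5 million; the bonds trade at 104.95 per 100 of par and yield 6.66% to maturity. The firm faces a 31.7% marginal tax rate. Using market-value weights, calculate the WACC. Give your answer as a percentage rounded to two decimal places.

Market value of equity E = 110.53 × 512.19m = 56612.3607m. Market value of debt D = 25854.5m × 104.95/100 = 27134.29775m.
Total capital V = 56612.3607 + 27134.29775 = 83746.65845.
Equity: weight = 56612.3607/83746.65845 = 0.6760; cost = 15.6%.
Bonds outstanding: weight = 27134.29775/83746.65845 = 0.3240; after-tax cost = 6.66% × (1 − 31.7%) = 4.5488%.
WACC = 0.6760 × 15.6000% + 0.3240 × 4.5488% = 12.0194%.

12.02%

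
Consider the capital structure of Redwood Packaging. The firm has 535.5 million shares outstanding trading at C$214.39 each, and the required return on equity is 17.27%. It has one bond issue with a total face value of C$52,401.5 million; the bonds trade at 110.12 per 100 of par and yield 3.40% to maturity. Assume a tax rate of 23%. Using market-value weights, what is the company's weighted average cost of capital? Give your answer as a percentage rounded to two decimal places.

Market value of equity E = 214.39 × 535.5m = 114805.845m. Market value of debt D = 52401.5m × 110.12/100 = 57704.5318m.
Total capital V = 114805.845 + 57704.5318 = 172510.3768.
Equity: weight = 114805.845/172510.3768 = 0.6655; cost = 17.27%.
Bonds outstanding: weight = 57704.5318/172510.3768 = 0.3345; after-tax cost = 3.4% × (1 − 23%) = 2.6180%.
WACC = 0.6655 × 17.2700% + 0.3345 × 2.6180% = 12.3689%.

12.37%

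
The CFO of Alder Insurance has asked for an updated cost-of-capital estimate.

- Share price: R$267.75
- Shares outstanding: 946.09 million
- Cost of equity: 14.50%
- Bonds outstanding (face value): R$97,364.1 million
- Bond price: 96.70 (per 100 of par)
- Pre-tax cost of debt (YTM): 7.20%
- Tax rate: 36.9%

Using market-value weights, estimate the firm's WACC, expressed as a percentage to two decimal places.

11.80%

Market value of equity E = 267.75 × 946.09m = 253315.5975m. Market value of debt D = 97364.1m × 96.7/100 = 94151.0847m.
Total capital V = 253315.5975 + 94151.0847 = 347466.6822.
Equity: weight = 253315.5975/347466.6822 = 0.7290; cost = 14.5%.
Bonds outstanding: weight = 94151.0847/347466.6822 = 0.2710; after-tax cost = 7.2% × (1 − 36.9%) = 4.5432%.
WACC = 0.7290 × 14.5000% + 0.2710 × 4.5432% = 11.8021%.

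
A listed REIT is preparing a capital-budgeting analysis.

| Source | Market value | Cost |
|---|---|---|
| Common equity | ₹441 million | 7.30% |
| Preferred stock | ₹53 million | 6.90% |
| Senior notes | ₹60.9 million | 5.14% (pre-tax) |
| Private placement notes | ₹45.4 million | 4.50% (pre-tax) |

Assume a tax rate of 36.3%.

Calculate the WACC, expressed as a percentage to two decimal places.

6.52%

Total capital V = 441 + 53 + 60.9 + 45.4 = 600.3.
Equity: weight = 441/600.3 = 0.7346; cost = 7.3%.
Preferred: weight = 53/600.3 = 0.0883; cost = 6.9%.
Senior notes: weight = 60.9/600.3 = 0.1014; after-tax cost = 5.14% × (1 − 36.3%) = 3.2742%.
Private placement notes: weight = 45.4/600.3 = 0.0756; after-tax cost = 4.5% × (1 − 36.3%) = 2.8665%.
WACC = 0.7346 × 7.3000% + 0.0883 × 6.9000% + 0.1014 × 3.2742% + 0.0756 × 2.8665% = 6.5210%.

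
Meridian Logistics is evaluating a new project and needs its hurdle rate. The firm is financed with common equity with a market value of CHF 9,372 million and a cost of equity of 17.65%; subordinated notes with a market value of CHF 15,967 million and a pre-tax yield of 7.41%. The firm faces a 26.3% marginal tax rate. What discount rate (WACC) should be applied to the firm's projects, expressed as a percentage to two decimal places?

9.97%

Total capital V = 9372 + 15967 = 25339.
Equity: weight = 9372/25339 = 0.3699; cost = 17.65%.
Subordinated notes: weight = 15967/25339 = 0.6301; after-tax cost = 7.41% × (1 − 26.3%) = 5.4612%.
WACC = 0.3699 × 17.6500% + 0.6301 × 5.4612% = 9.9694%.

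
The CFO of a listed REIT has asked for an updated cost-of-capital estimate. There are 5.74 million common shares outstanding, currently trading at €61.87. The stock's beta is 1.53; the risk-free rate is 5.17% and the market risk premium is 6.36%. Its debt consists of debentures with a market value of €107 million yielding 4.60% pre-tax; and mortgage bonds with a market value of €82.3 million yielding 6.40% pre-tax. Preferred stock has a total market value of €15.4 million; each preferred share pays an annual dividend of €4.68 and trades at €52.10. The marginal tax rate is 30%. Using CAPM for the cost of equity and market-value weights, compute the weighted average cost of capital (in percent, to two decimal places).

Cost of equity via CAPM: Re = 5.17% + 1.53 × 6.36% = 14.9008%.
Cost of preferred: Rp = 4.68 / 52.1 = 8.9827%.
Market value of equity E = 61.87 × 5.74m = 355.1338m.
Total capital V = 355.1338 + 15.4 + 107 + 82.3 = 559.8338.
Equity: weight = 355.1338/559.8338 = 0.6344; cost = 14.9008%.
Preferred: weight = 15.4/559.8338 = 0.0275; cost = 8.9827%.
Debentures: weight = 107/559.8338 = 0.1911; after-tax cost = 4.6% × (1 − 30%) = 3.2200%.
Mortgage bonds: weight = 82.3/559.8338 = 0.1470; after-tax cost = 6.4% × (1 − 30%) = 4.4800%.
WACC = 0.6344 × 14.9008% + 0.0275 × 8.9827% + 0.1911 × 3.2200% + 0.1470 × 4.4800% = 10.9735%.

10.97%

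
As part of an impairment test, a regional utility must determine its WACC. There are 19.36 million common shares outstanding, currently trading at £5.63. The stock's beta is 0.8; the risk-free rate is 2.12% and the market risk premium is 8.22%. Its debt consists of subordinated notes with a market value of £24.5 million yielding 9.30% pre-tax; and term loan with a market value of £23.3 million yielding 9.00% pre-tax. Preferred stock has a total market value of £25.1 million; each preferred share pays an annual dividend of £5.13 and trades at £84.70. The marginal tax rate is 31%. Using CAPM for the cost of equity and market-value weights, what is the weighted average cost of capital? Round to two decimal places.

Cost of equity via CAPM: Re = 2.12% + 0.8 × 8.22% = 8.6960%.
Cost of preferred: Rp = 5.13 / 84.7 = 6.0567%.
Market value of equity E = 5.63 × 19.36m = 108.9968m.
Total capital V = 108.9968 + 25.1 + 24.5 + 23.3 = 181.8968.
Equity: weight = 108.9968/181.8968 = 0.5992; cost = 8.696%.
Preferred: weight = 25.1/181.8968 = 0.1380; cost = 6.0567%.
Subordinated notes: weight = 24.5/181.8968 = 0.1347; after-tax cost = 9.3% × (1 − 31%) = 6.4170%.
Term loan: weight = 23.3/181.8968 = 0.1281; after-tax cost = 9% × (1 − 31%) = 6.2100%.
WACC = 0.5992 × 8.6960% + 0.1380 × 6.0567% + 0.1347 × 6.4170% + 0.1281 × 6.2100% = 7.7064%.

7.71%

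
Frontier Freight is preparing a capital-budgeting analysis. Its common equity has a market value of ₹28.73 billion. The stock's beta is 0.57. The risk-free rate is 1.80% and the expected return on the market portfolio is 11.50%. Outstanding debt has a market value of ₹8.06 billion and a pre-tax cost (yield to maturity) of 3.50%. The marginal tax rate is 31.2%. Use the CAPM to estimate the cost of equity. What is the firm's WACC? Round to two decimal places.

6.25%

Market risk premium = 11.5% − 1.8% = 9.7%.
Cost of equity via CAPM: Re = 1.8% + 0.57 × 9.7% = 7.3290%.
Total capital V = 28.73 + 8.06 = 36.79.
Equity: weight = 28.73/36.79 = 0.7809; cost = 7.329%.
Debt: weight = 8.06/36.79 = 0.2191; after-tax cost = 3.5% × (1 − 31.2%) = 2.4080%.
WACC = 0.7809 × 7.3290% + 0.2191 × 2.4080% = 6.2509%.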